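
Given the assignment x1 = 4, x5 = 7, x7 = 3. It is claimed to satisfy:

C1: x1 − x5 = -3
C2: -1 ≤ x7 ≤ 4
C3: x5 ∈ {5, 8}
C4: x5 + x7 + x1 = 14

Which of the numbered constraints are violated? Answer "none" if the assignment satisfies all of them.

C1: x1 − x5 = 4 − 7 = -3 — holds.
C2: x7 = 3 lies in [-1, 4] — holds.
C3: x5 = 7 is not in {5, 8} — does not hold.
C4: x5 + x7 + x1 = 7 + 3 + 4 = 14 — holds.

No — constraint 3 is not satisfied.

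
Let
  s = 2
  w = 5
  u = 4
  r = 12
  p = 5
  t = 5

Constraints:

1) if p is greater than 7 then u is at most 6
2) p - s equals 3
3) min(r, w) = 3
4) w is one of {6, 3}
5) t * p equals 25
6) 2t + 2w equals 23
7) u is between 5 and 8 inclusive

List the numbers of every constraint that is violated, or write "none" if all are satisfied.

1) p = 5, not > 7; antecedent false, conditional vacuously true — satisfied.
2) p - s = 5 - 2 = 3 — satisfied.
3) min(12, 5) = 5, not 3 — violated.
4) w = 5 is not in {6, 3} — violated.
5) t * p = 5 * 5 = 25 — satisfied.
6) 2t + 2w = 2(5) + 2(5) = 20, not 23 — violated.
7) u = 4 is outside [5, 8] — violated.

The assignment fails constraints 3, 4, 6, 7.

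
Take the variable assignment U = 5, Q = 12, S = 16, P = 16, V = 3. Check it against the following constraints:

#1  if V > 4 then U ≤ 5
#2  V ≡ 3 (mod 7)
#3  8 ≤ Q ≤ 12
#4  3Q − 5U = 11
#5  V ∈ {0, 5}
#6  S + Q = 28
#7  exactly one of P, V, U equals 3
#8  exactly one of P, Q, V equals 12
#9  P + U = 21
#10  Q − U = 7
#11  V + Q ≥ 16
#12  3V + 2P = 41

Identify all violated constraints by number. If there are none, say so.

Violated: 5 and 11.

#1 V = 3, not > 4; antecedent false, conditional vacuously true  holds
#2 3 mod 7 = 3  holds
#3 Q = 12 lies in [8, 12]  holds
#4 3Q − 5U = 3(12) − 5(5) = 11  holds
#5 V = 3 is not in {0, 5}  fails
#6 S + Q = 16 + 12 = 28  holds
#7 P=16, V=3, U=5; 1 of them equals 3  holds
#8 P=16, Q=12, V=3; 1 of them equals 12  holds
#9 P + U = 16 + 5 = 21  holds
#10 Q − U = 12 − 5 = 7  holds
#11 V + Q = 3 + 12 = 15; 15 < 16, bound 16 not met  fails
#12 3V + 2P = 3(3) + 2(16) = 41  holds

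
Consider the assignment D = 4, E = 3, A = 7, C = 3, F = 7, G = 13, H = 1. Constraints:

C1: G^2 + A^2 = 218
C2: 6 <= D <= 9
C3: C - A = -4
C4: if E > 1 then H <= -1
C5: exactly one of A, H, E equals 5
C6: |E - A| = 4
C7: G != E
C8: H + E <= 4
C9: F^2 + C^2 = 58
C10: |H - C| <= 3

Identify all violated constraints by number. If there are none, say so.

Constraints 2, 4, 5 are violated.

C1: G^2 + A^2 = 13^2 + 7^2 = 169 + 49 = 218 — OK.
C2: D = 4 is outside [6, 9] — violated.
C3: C - A = 3 - 7 = -4 — OK.
C4: E = 3 > 1, so we need H ≤ -1; but H = 1 > -1 — violated.
C5: A=7, H=1, E=3; 0 of them equal 5, not exactly one — violated.
C6: |3 - 7| = 4 — OK.
C7: G = 13, E = 3; distinct — OK.
C8: H + E = 1 + 3 = 4; 4 ≤ 4 — OK.
C9: F^2 + C^2 = 7^2 + 3^2 = 49 + 9 = 58 — OK.
C10: |1 - 3| = 2; 2 ≤ 3 — OK.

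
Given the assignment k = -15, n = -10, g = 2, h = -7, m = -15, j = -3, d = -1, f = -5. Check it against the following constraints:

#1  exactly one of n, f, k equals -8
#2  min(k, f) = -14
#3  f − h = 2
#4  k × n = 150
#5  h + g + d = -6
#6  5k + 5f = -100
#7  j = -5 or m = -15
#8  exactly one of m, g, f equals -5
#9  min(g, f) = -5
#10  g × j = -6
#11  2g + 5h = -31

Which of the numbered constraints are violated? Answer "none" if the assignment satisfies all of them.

Constraints 1 and 2 are violated.

#1 n=-10, f=-5, k=-15; 0 of them equal -8, not exactly one  FAIL
#2 min(-15, -5) = -15, not -14  FAIL
#3 f − h = -5 − (-7) = 2  OK
#4 k × n = -15 × (-10) = 150  OK
#5 h + g + d = -7 + 2 + (-1) = -6  OK
#6 5k + 5f = 5(-15) + 5(-5) = -100  OK
#7 j = -3 ≠ -5, but m = -15 = -15 (second disjunct)  OK
#8 m=-15, g=2, f=-5; 1 of them equals -5  OK
#9 min(2, -5) = -5  OK
#10 g × j = 2 × (-3) = -6  OK
#11 2g + 5h = 2(2) + 5(-7) = -31  OK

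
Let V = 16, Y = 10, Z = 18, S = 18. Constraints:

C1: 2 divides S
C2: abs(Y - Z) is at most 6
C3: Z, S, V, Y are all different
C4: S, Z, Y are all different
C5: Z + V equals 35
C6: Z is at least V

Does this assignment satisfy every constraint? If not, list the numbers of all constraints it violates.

C1: 18 / 2 = 9, so 2 divides 18 — satisfied.
C2: abs(10 - 18) = 8; 8 > 6, exceeds bound 6 — violated.
C3: Z = S = 18, not all different — violated.
C4: S = Z = 18, not all different — violated.
C5: Z + V = 18 + 16 = 34, not 35 — violated.
C6: Z = 18, V = 16; 18 ≥ 16 — satisfied.

The assignment fails constraints 2, 3, 4, and 5.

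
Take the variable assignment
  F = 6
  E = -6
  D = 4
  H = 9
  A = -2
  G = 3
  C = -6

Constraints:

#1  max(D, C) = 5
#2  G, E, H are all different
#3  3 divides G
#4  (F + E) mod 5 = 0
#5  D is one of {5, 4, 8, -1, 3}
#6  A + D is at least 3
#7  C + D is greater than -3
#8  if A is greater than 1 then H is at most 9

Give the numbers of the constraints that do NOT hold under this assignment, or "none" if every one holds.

#1 max(4, -6) = 4, not 5 — fails.
#2 values 3, -6, 9 are pairwise distinct — holds.
#3 3 / 3 = 1, so 3 divides 3 — holds.
#4 F + E = 0; 0 mod 5 = 0 — holds.
#5 D = 4 is in {5, 4, 8, -1, 3} — holds.
#6 A + D = -2 + 4 = 2; 2 < 3, bound 3 not met — fails.
#7 C + D = -6 + 4 = -2; -2 > -3 — holds.
#8 A = -2, not > 1; antecedent false, conditional vacuously true — holds.

The assignment fails constraints 1 and 6.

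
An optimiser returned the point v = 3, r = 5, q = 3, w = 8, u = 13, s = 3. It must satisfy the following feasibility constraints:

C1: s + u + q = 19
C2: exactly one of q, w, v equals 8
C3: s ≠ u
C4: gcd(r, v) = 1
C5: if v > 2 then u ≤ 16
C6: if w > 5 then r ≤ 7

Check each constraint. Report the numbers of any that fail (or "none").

No violations.

C1: s + u + q = 3 + 13 + 3 = 19  true
C2: q=3, w=8, v=3; 1 of them equals 8  true
C3: s = 3, u = 13; distinct  true
C4: gcd(5, 3) = 1  true
C5: v = 3 > 2, so we need u ≤ 16; u = 13 ≤ 16  true
C6: w = 8 > 5, so we need r ≤ 7; r = 5 ≤ 7  true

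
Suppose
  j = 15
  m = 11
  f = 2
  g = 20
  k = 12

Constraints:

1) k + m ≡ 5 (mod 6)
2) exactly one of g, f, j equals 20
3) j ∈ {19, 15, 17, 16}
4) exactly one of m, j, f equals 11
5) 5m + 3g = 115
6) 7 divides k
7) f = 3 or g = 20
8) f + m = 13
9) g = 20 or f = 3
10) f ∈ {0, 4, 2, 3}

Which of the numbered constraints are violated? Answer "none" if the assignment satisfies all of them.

1) k + m = 23; 23 mod 6 = 5  true
2) g=20, f=2, j=15; 1 of them equals 20  true
3) j = 15 is in {19, 15, 17, 16}  true
4) m=11, j=15, f=2; 1 of them equals 11  true
5) 5m + 3g = 5(11) + 3(20) = 115  true
6) 12 = 7×1 + 5, so 7 does not divide 12  false
7) f = 2 ≠ 3, but g = 20 = 20 (second disjunct)  true
8) f + m = 2 + 11 = 13  true
9) g = 20 = 20 (first disjunct)  true
10) f = 2 is in {0, 4, 2, 3}  true

No — constraint 6 is not satisfied.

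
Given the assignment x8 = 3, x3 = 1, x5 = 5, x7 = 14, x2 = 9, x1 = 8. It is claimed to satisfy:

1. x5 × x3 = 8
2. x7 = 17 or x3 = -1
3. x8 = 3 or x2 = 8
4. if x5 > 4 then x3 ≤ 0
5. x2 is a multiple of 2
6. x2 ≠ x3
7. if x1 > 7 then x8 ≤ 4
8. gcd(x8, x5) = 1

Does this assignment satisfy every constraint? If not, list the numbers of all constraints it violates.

1. x5 × x3 = 5 × 1 = 5, not 8 — fails.
2. x7 = 14 ≠ 17 and x3 = 1 ≠ -1; both disjuncts false — fails.
3. x8 = 3 = 3 (first disjunct) — holds.
4. x5 = 5 > 4, so we need x3 ≤ 0; but x3 = 1 > 0 — fails.
5. 9 = 2×4 + 1, so 2 does not divide 9 — fails.
6. x2 = 9, x3 = 1; distinct — holds.
7. x1 = 8 > 7, so we need x8 ≤ 4; x8 = 3 ≤ 4 — holds.
8. gcd(3, 5) = 1 — holds.

The assignment fails constraints 1, 2, 4, and 5.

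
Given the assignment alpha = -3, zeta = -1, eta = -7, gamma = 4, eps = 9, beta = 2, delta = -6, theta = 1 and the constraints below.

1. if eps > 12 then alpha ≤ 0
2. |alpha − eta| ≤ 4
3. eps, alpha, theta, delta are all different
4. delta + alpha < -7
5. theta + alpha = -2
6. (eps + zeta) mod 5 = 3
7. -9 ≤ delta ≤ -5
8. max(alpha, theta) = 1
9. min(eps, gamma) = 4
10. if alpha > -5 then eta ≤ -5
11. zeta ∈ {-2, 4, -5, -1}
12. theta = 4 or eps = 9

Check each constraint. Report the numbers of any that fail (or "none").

1. eps = 9, not > 12; antecedent false, conditional vacuously true — holds.
2. |-3 − (-7)| = 4; 4 ≤ 4 — holds.
3. values 9, -3, 1, -6 are pairwise distinct — holds.
4. delta + alpha = -6 + (-3) = -9; -9 < -7 — holds.
5. theta + alpha = 1 + (-3) = -2 — holds.
6. eps + zeta = 8; 8 mod 5 = 3 — holds.
7. delta = -6 lies in [-9, -5] — holds.
8. max(-3, 1) = 1 — holds.
9. min(9, 4) = 4 — holds.
10. alpha = -3 > -5, so we need eta ≤ -5; eta = -7 ≤ -5 — holds.
11. zeta = -1 is in {-2, 4, -5, -1} — holds.
12. theta = 1 ≠ 4, but eps = 9 = 9 (second disjunct) — holds.

The assignment satisfies every constraint.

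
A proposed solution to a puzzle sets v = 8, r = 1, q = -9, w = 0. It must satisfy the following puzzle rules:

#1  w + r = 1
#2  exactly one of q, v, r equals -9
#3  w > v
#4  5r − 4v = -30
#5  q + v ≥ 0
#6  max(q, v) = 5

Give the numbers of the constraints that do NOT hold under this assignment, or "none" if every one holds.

Constraints 3, 4, 5, and 6 do not hold.

#1 w + r = 0 + 1 = 1  true
#2 q=-9, v=8, r=1; 1 of them equals -9  true
#3 w = 0, v = 8; 0 ≤ 8 (want >)  false
#4 5r − 4v = 5(1) − 4(8) = -27, not -30  false
#5 q + v = -9 + 8 = -1; -1 < 0, bound 0 not met  false
#6 max(-9, 8) = 8, not 5  false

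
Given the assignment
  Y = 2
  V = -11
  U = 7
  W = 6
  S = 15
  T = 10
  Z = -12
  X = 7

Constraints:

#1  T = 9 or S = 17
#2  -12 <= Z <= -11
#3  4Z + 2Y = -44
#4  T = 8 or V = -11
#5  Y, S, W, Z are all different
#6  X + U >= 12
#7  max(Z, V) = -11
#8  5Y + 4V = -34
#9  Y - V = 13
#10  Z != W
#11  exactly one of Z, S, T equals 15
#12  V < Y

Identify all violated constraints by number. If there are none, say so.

The assignment fails constraint 1.

#1 T = 10 ≠ 9 and S = 15 ≠ 17; both disjuncts false  fails
#2 Z = -12 lies in [-12, -11]  holds
#3 4Z + 2Y = 4(-12) + 2(2) = -44  holds
#4 T = 10 ≠ 8, but V = -11 = -11 (second disjunct)  holds
#5 values 2, 15, 6, -12 are pairwise distinct  holds
#6 X + U = 7 + 7 = 14; 14 ≥ 12  holds
#7 max(-12, -11) = -11  holds
#8 5Y + 4V = 5(2) + 4(-11) = -34  holds
#9 Y - V = 2 - (-11) = 13  holds
#10 Z = -12, W = 6; distinct  holds
#11 Z=-12, S=15, T=10; 1 of them equals 15  holds
#12 V = -11, Y = 2; -11 < 2  holds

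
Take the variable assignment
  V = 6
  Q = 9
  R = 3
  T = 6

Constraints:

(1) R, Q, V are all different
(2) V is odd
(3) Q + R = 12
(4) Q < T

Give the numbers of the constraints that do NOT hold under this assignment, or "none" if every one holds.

(1) values 3, 9, 6 are pairwise distinct  yes
(2) V = 6 is even  no
(3) Q + R = 9 + 3 = 12  yes
(4) Q = 9, T = 6; 9 ≥ 6 (want <)  no

Constraints 2 and 4 are violated.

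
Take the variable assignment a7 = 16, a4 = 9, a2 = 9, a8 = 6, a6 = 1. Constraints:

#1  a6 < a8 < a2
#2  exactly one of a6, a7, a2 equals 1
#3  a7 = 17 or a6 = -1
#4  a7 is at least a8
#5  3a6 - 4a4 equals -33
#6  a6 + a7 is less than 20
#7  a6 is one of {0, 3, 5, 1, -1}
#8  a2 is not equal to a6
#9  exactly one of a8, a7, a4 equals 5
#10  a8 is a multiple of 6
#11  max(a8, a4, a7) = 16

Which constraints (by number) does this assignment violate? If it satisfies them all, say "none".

Constraints 3 and 9 do not hold.

#1 values 1 < 6 < 9  ✔
#2 a6=1, a7=16, a2=9; 1 of them equals 1  ✔
#3 a7 = 16 ≠ 17 and a6 = 1 ≠ -1; both disjuncts false  ✘
#4 a7 = 16, a8 = 6; 16 ≥ 6  ✔
#5 3a6 - 4a4 = 3(1) - 4(9) = -33  ✔
#6 a6 + a7 = 1 + 16 = 17; 17 < 20  ✔
#7 a6 = 1 is in {0, 3, 5, 1, -1}  ✔
#8 a2 = 9, a6 = 1; distinct  ✔
#9 a8=6, a7=16, a4=9; 0 of them equal 5, not exactly one  ✘
#10 6 / 6 = 1, so 6 divides 6  ✔
#11 max(6, 9, 16) = 16  ✔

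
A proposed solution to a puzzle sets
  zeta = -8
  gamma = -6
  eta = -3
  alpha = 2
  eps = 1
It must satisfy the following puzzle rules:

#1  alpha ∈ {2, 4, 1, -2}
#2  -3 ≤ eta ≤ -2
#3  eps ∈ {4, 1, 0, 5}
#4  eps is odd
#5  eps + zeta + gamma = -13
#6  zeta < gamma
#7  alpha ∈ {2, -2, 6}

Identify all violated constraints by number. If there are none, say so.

#1 alpha = 2 is in {2, 4, 1, -2} — holds.
#2 eta = -3 lies in [-3, -2] — holds.
#3 eps = 1 is in {4, 1, 0, 5} — holds.
#4 eps = 1 is odd — holds.
#5 eps + zeta + gamma = 1 + (-8) + (-6) = -13 — holds.
#6 zeta = -8, gamma = -6; -8 < -6 — holds.
#7 alpha = 2 is in {2, -2, 6} — holds.

The assignment satisfies every constraint.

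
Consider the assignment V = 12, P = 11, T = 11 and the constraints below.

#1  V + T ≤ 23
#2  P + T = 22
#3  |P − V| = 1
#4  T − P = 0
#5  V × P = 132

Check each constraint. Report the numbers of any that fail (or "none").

The assignment satisfies every constraint.

#1 V + T = 12 + 11 = 23; 23 ≤ 23  holds
#2 P + T = 11 + 11 = 22  holds
#3 |11 − 12| = 1  holds
#4 T − P = 11 − 11 = 0  holds
#5 V × P = 12 × 11 = 132  holds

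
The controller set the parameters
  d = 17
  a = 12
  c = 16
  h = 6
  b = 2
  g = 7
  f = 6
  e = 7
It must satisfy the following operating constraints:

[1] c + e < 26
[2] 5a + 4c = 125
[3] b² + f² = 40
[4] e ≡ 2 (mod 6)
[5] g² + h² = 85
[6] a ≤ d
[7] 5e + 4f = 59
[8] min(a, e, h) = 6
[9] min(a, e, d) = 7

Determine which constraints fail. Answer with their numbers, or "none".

Violated: 2, 4.

[1] c + e = 16 + 7 = 23; 23 < 26  ✔
[2] 5a + 4c = 5(12) + 4(16) = 124, not 125  ✘
[3] b² + f² = 2² + 6² = 4 + 36 = 40  ✔
[4] 7 mod 6 = 1, not 2  ✘
[5] g² + h² = 7² + 6² = 49 + 36 = 85  ✔
[6] a = 12, d = 17; 12 ≤ 17  ✔
[7] 5e + 4f = 5(7) + 4(6) = 59  ✔
[8] min(12, 7, 6) = 6  ✔
[9] min(12, 7, 17) = 7  ✔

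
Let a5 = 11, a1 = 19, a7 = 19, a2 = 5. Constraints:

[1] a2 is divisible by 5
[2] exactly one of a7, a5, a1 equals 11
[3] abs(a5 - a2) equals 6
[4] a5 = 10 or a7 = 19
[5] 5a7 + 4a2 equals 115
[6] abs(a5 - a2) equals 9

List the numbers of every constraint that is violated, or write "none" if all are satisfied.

Violated: 6.

[1] 5 / 5 = 1, so 5 divides 5  true
[2] a7=19, a5=11, a1=19; 1 of them equals 11  true
[3] abs(11 - 5) = 6  true
[4] a5 = 11 ≠ 10, but a7 = 19 = 19 (second disjunct)  true
[5] 5a7 + 4a2 = 5(19) + 4(5) = 115  true
[6] abs(11 - 5) = 6, not 9  false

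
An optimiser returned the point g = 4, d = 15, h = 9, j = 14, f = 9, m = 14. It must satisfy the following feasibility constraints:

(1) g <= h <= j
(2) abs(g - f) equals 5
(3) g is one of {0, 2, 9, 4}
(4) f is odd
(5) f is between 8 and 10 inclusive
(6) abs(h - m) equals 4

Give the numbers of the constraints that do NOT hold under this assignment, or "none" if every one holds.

(1) values 4 <= 9 <= 14 — holds.
(2) abs(4 - 9) = 5 — holds.
(3) g = 4 is in {0, 2, 9, 4} — holds.
(4) f = 9 is odd — holds.
(5) f = 9 lies in [8, 10] — holds.
(6) abs(9 - 14) = 5, not 4 — fails.

The assignment fails constraint 6.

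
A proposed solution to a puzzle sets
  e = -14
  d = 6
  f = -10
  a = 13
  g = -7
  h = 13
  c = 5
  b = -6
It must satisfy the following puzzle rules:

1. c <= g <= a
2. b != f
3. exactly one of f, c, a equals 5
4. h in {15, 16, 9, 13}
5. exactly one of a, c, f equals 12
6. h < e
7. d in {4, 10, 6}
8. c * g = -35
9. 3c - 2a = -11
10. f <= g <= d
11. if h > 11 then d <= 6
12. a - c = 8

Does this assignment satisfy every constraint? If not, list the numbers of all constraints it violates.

Violated: 1, 5, and 6.

1. values 5, -7, 13; c = 5 is not <= g = -7 — violated.
2. b = -6, f = -10; distinct — satisfied.
3. f=-10, c=5, a=13; 1 of them equals 5 — satisfied.
4. h = 13 is in {15, 16, 9, 13} — satisfied.
5. a=13, c=5, f=-10; 0 of them equal 12, not exactly one — violated.
6. h = 13, e = -14; 13 ≥ -14 (want <) — violated.
7. d = 6 is in {4, 10, 6} — satisfied.
8. c * g = 5 * (-7) = -35 — satisfied.
9. 3c - 2a = 3(5) - 2(13) = -11 — satisfied.
10. values -10 <= -7 <= 6 — satisfied.
11. h = 13 > 11, so we need d ≤ 6; d = 6 ≤ 6 — satisfied.
12. a - c = 13 - 5 = 8 — satisfied.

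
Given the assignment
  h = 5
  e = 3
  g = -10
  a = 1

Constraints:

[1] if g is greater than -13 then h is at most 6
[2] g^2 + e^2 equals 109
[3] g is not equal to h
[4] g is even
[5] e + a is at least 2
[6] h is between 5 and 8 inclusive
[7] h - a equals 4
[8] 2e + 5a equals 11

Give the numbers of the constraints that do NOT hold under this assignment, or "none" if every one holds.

No violations.

[1] g = -10 > -13, so we need h ≤ 6; h = 5 ≤ 6 — satisfied.
[2] g^2 + e^2 = (-10)^2 + 3^2 = 100 + 9 = 109 — satisfied.
[3] g = -10, h = 5; distinct — satisfied.
[4] g = -10 is even — satisfied.
[5] e + a = 3 + 1 = 4; 4 ≥ 2 — satisfied.
[6] h = 5 lies in [5, 8] — satisfied.
[7] h - a = 5 - 1 = 4 — satisfied.
[8] 2e + 5a = 2(3) + 5(1) = 11 — satisfied.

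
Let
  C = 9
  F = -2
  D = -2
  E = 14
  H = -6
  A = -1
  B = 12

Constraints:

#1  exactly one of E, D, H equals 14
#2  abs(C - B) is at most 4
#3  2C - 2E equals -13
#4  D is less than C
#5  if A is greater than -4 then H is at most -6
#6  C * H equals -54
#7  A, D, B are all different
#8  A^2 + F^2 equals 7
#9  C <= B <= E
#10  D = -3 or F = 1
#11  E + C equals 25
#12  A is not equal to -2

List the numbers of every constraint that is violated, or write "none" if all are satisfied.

#1 E=14, D=-2, H=-6; 1 of them equals 14 — holds.
#2 abs(9 - 12) = 3; 3 ≤ 4 — holds.
#3 2C - 2E = 2(9) - 2(14) = -10, not -13 — does not hold.
#4 D = -2, C = 9; -2 < 9 — holds.
#5 A = -1 > -4, so we need H ≤ -6; H = -6 ≤ -6 — holds.
#6 C * H = 9 * (-6) = -54 — holds.
#7 values -1, -2, 12 are pairwise distinct — holds.
#8 A^2 + F^2 = (-1)^2 + (-2)^2 = 1 + 4 = 5, not 7 — does not hold.
#9 values 9 <= 12 <= 14 — holds.
#10 D = -2 ≠ -3 and F = -2 ≠ 1; both disjuncts false — does not hold.
#11 E + C = 14 + 9 = 23, not 25 — does not hold.
#12 A = -1, and -1 ≠ -2 — holds.

The assignment fails constraints 3, 8, 10, 11.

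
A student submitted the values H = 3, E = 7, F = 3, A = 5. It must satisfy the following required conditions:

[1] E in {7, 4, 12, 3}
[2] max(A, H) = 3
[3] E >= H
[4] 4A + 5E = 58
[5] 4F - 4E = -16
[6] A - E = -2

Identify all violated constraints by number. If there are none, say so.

Violated: 2 and 4.

[1] E = 7 is in {7, 4, 12, 3} — holds.
[2] max(5, 3) = 5, not 3 — fails.
[3] E = 7, H = 3; 7 ≥ 3 — holds.
[4] 4A + 5E = 4(5) + 5(7) = 55, not 58 — fails.
[5] 4F - 4E = 4(3) - 4(7) = -16 — holds.
[6] A - E = 5 - 7 = -2 — holds.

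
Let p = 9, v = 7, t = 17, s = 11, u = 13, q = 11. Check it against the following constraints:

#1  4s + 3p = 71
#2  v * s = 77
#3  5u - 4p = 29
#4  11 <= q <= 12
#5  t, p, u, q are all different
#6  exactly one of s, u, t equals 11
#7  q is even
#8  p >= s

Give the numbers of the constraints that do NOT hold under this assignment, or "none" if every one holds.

Constraints 7 and 8 are violated.

#1 4s + 3p = 4(11) + 3(9) = 71  OK
#2 v * s = 7 * 11 = 77  OK
#3 5u - 4p = 5(13) - 4(9) = 29  OK
#4 q = 11 lies in [11, 12]  OK
#5 values 17, 9, 13, 11 are pairwise distinct  OK
#6 s=11, u=13, t=17; 1 of them equals 11  OK
#7 q = 11 is odd  FAIL
#8 p = 9, s = 11; 9 < 11 (want ≥)  FAIL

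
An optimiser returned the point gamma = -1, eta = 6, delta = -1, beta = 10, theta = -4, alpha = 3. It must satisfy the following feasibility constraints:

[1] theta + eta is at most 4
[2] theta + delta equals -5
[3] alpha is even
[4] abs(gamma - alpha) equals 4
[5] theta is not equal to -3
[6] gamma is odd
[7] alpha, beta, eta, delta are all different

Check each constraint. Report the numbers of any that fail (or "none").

[1] theta + eta = -4 + 6 = 2; 2 ≤ 4 — satisfied.
[2] theta + delta = -4 + (-1) = -5 — satisfied.
[3] alpha = 3 is odd — violated.
[4] abs(-1 - 3) = 4 — satisfied.
[5] theta = -4, and -4 ≠ -3 — satisfied.
[6] gamma = -1 is odd — satisfied.
[7] values 3, 10, 6, -1 are pairwise distinct — satisfied.

No — constraint 3 is not satisfied.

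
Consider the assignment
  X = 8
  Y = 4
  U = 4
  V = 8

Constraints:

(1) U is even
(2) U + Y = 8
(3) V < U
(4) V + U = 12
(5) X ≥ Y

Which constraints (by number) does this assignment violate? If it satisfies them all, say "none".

(1) U = 4 is even — holds.
(2) U + Y = 4 + 4 = 8 — holds.
(3) V = 8, U = 4; 8 ≥ 4 (want <) — fails.
(4) V + U = 8 + 4 = 12 — holds.
(5) X = 8, Y = 4; 8 ≥ 4 — holds.

No — constraint 3 is not satisfied.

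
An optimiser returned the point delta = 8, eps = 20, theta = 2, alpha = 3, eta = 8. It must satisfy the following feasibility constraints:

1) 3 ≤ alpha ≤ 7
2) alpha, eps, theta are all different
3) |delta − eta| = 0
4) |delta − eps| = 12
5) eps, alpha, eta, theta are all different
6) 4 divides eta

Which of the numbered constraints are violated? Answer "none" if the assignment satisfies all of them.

1) alpha = 3 lies in [3, 7] — OK.
2) values 3, 20, 2 are pairwise distinct — OK.
3) |8 − 8| = 0 — OK.
4) |8 − 20| = 12 — OK.
5) values 20, 3, 8, 2 are pairwise distinct — OK.
6) 8 / 4 = 2, so 4 divides 8 — OK.

No violations.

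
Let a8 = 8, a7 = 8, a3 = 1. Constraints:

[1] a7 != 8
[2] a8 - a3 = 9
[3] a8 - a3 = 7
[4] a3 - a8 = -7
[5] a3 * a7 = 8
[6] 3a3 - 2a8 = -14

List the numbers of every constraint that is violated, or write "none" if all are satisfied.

[1] a7 = 8, but 8 is required to differ — violated.
[2] a8 - a3 = 8 - 1 = 7, not 9 — violated.
[3] a8 - a3 = 8 - 1 = 7 — OK.
[4] a3 - a8 = 1 - 8 = -7 — OK.
[5] a3 * a7 = 1 * 8 = 8 — OK.
[6] 3a3 - 2a8 = 3(1) - 2(8) = -13, not -14 — violated.

Constraints 1, 2, 6 do not hold.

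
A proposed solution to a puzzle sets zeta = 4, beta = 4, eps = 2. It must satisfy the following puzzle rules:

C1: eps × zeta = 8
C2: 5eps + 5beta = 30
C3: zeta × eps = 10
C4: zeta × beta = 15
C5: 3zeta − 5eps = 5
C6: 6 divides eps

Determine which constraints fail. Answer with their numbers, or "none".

No — constraints 3, 4, 5, and 6 are not satisfied.

C1: eps × zeta = 2 × 4 = 8  ✔
C2: 5eps + 5beta = 5(2) + 5(4) = 30  ✔
C3: zeta × eps = 4 × 2 = 8, not 10  ✘
C4: zeta × beta = 4 × 4 = 16, not 15  ✘
C5: 3zeta − 5eps = 3(4) − 5(2) = 2, not 5  ✘
C6: 2 = 6×0 + 2, so 6 does not divide 2  ✘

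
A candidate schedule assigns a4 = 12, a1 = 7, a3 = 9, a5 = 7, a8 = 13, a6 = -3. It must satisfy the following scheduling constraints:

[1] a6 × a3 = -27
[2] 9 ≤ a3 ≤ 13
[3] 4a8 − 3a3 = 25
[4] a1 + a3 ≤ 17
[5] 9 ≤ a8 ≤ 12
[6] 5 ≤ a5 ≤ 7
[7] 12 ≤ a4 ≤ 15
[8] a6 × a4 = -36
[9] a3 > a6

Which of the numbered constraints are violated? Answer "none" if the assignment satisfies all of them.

[1] a6 × a3 = -3 × 9 = -27  ✓
[2] a3 = 9 lies in [9, 13]  ✓
[3] 4a8 − 3a3 = 4(13) − 3(9) = 25  ✓
[4] a1 + a3 = 7 + 9 = 16; 16 ≤ 17  ✓
[5] a8 = 13 is outside [9, 12]  ✗
[6] a5 = 7 lies in [5, 7]  ✓
[7] a4 = 12 lies in [12, 15]  ✓
[8] a6 × a4 = -3 × 12 = -36  ✓
[9] a3 = 9, a6 = -3; 9 > -3  ✓

The assignment fails constraint 5.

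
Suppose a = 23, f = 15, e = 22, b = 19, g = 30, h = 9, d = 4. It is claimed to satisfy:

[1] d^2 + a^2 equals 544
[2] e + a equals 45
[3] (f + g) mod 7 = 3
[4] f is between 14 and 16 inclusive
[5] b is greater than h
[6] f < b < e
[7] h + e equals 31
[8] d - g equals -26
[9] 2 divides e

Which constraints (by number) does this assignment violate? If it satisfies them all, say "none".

[1] d^2 + a^2 = 4^2 + 23^2 = 16 + 529 = 545, not 544 — violated.
[2] e + a = 22 + 23 = 45 — OK.
[3] f + g = 45; 45 mod 7 = 3 — OK.
[4] f = 15 lies in [14, 16] — OK.
[5] b = 19, h = 9; 19 > 9 — OK.
[6] values 15 < 19 < 22 — OK.
[7] h + e = 9 + 22 = 31 — OK.
[8] d - g = 4 - 30 = -26 — OK.
[9] 22 / 2 = 11, so 2 divides 22 — OK.

The assignment fails constraint 1.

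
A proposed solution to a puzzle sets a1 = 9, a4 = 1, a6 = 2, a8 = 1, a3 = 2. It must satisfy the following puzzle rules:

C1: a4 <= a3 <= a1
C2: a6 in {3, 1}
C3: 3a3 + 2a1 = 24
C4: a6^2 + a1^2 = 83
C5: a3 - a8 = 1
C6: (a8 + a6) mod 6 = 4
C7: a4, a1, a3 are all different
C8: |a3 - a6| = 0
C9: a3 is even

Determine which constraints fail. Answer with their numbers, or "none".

C1: values 1 <= 2 <= 9 — satisfied.
C2: a6 = 2 is not in {3, 1} — violated.
C3: 3a3 + 2a1 = 3(2) + 2(9) = 24 — satisfied.
C4: a6^2 + a1^2 = 2^2 + 9^2 = 4 + 81 = 85, not 83 — violated.
C5: a3 - a8 = 2 - 1 = 1 — satisfied.
C6: a8 + a6 = 3; 3 mod 6 = 3, not 4 — violated.
C7: values 1, 9, 2 are pairwise distinct — satisfied.
C8: |2 - 2| = 0 — satisfied.
C9: a3 = 2 is even — satisfied.

Constraints 2, 4, 6 are violated.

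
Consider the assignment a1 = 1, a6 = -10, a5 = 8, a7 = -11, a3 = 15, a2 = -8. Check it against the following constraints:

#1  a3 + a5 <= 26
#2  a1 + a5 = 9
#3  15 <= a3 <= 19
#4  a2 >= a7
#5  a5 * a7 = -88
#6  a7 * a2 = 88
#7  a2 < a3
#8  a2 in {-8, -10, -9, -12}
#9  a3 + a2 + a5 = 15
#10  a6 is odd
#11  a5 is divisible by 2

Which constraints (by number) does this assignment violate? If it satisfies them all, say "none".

The assignment fails constraint 10.

#1 a3 + a5 = 15 + 8 = 23; 23 ≤ 26 — OK.
#2 a1 + a5 = 1 + 8 = 9 — OK.
#3 a3 = 15 lies in [15, 19] — OK.
#4 a2 = -8, a7 = -11; -8 ≥ -11 — OK.
#5 a5 * a7 = 8 * (-11) = -88 — OK.
#6 a7 * a2 = -11 * (-8) = 88 — OK.
#7 a2 = -8, a3 = 15; -8 < 15 — OK.
#8 a2 = -8 is in {-8, -10, -9, -12} — OK.
#9 a3 + a2 + a5 = 15 + (-8) + 8 = 15 — OK.
#10 a6 = -10 is even — violated.
#11 8 / 2 = 4, so 2 divides 8 — OK.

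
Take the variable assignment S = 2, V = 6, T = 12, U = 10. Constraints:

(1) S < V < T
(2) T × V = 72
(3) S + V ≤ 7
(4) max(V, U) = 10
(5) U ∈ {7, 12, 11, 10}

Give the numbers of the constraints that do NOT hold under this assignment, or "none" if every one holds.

(1) values 2 < 6 < 12 — satisfied.
(2) T × V = 12 × 6 = 72 — satisfied.
(3) S + V = 2 + 6 = 8; 8 > 7, bound 7 not met — violated.
(4) max(6, 10) = 10 — satisfied.
(5) U = 10 is in {7, 12, 11, 10} — satisfied.

Violated: 3.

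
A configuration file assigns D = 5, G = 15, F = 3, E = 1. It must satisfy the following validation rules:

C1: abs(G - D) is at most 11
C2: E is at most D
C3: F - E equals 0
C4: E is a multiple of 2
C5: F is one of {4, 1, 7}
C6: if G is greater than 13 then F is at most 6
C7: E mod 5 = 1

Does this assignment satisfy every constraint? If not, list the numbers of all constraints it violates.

Constraints 3, 4, 5 are violated.

C1: abs(15 - 5) = 10; 10 ≤ 11 — satisfied.
C2: E = 1, D = 5; 1 ≤ 5 — satisfied.
C3: F - E = 3 - 1 = 2, not 0 — violated.
C4: 1 = 2*0 + 1, so 2 does not divide 1 — violated.
C5: F = 3 is not in {4, 1, 7} — violated.
C6: G = 15 > 13, so we need F ≤ 6; F = 3 ≤ 6 — satisfied.
C7: 1 mod 5 = 1 — satisfied.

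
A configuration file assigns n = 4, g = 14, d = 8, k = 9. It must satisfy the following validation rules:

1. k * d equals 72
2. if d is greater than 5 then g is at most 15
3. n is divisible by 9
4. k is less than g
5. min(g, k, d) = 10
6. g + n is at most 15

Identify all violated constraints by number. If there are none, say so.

1. k * d = 9 * 8 = 72 — OK.
2. d = 8 > 5, so we need g ≤ 15; g = 14 ≤ 15 — OK.
3. 4 = 9*0 + 4, so 9 does not divide 4 — violated.
4. k = 9, g = 14; 9 < 14 — OK.
5. min(14, 9, 8) = 8, not 10 — violated.
6. g + n = 14 + 4 = 18; 18 > 15, bound 15 not met — violated.

Constraints 3, 5, and 6 are violated.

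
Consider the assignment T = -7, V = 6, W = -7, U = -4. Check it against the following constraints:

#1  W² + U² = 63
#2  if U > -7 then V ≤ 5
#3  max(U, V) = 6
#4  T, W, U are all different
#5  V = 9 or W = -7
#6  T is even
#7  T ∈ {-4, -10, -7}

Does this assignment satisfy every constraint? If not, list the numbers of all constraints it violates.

#1 W² + U² = (-7)² + (-4)² = 49 + 16 = 65, not 63 — violated.
#2 U = -4 > -7, so we need V ≤ 5; but V = 6 > 5 — violated.
#3 max(-4, 6) = 6 — OK.
#4 T = W = -7, not all different — violated.
#5 V = 6 ≠ 9, but W = -7 = -7 (second disjunct) — OK.
#6 T = -7 is odd — violated.
#7 T = -7 is in {-4, -10, -7} — OK.

Violated: 1, 2, 4, and 6.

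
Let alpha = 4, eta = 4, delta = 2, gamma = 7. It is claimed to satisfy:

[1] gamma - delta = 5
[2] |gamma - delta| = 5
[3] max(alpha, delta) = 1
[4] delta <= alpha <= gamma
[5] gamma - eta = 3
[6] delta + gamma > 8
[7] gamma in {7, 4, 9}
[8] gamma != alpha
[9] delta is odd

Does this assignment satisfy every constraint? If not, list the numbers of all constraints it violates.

Violated: 3 and 9.

[1] gamma - delta = 7 - 2 = 5  ✓
[2] |7 - 2| = 5  ✓
[3] max(4, 2) = 4, not 1  ✗
[4] values 2 <= 4 <= 7  ✓
[5] gamma - eta = 7 - 4 = 3  ✓
[6] delta + gamma = 2 + 7 = 9; 9 > 8  ✓
[7] gamma = 7 is in {7, 4, 9}  ✓
[8] gamma = 7, alpha = 4; distinct  ✓
[9] delta = 2 is even  ✗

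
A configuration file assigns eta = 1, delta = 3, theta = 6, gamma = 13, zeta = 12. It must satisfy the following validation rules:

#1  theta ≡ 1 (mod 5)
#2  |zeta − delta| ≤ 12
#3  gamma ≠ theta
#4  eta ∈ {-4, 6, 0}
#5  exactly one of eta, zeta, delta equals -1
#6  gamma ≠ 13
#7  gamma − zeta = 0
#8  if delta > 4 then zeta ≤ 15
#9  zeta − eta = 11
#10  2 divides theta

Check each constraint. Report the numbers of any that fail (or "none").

The assignment fails constraints 4, 5, 6, 7.

#1 6 mod 5 = 1 — holds.
#2 |12 − 3| = 9; 9 ≤ 12 — holds.
#3 gamma = 13, theta = 6; distinct — holds.
#4 eta = 1 is not in {-4, 6, 0} — does not hold.
#5 eta=1, zeta=12, delta=3; 0 of them equal -1, not exactly one — does not hold.
#6 gamma = 13, but 13 is required to differ — does not hold.
#7 gamma − zeta = 13 − 12 = 1, not 0 — does not hold.
#8 delta = 3, not > 4; antecedent false, conditional vacuously true — holds.
#9 zeta − eta = 12 − 1 = 11 — holds.
#10 6 / 2 = 3, so 2 divides 6 — holds.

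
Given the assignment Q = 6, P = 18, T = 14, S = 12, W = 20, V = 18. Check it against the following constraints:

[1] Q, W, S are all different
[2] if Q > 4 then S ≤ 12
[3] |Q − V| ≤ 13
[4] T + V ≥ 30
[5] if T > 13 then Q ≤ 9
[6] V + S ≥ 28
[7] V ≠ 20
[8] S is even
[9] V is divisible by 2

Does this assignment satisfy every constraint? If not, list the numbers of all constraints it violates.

The assignment satisfies every constraint.

[1] values 6, 20, 12 are pairwise distinct  OK
[2] Q = 6 > 4, so we need S ≤ 12; S = 12 ≤ 12  OK
[3] |6 − 18| = 12; 12 ≤ 13  OK
[4] T + V = 14 + 18 = 32; 32 ≥ 30  OK
[5] T = 14 > 13, so we need Q ≤ 9; Q = 6 ≤ 9  OK
[6] V + S = 18 + 12 = 30; 30 ≥ 28  OK
[7] V = 18, and 18 ≠ 20  OK
[8] S = 12 is even  OK
[9] 18 / 2 = 9, so 2 divides 18  OK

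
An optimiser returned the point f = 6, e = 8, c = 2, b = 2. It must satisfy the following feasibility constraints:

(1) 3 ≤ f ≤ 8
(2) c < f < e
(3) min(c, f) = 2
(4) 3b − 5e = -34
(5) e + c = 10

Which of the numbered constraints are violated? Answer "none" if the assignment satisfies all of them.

Yes — all constraints hold.

(1) f = 6 lies in [3, 8] — satisfied.
(2) values 2 < 6 < 8 — satisfied.
(3) min(2, 6) = 2 — satisfied.
(4) 3b − 5e = 3(2) − 5(8) = -34 — satisfied.
(5) e + c = 8 + 2 = 10 — satisfied.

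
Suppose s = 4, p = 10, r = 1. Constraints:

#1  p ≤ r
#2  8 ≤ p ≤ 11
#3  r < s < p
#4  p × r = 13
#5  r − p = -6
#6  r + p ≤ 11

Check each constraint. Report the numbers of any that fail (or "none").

The assignment fails constraints 1, 4, and 5.

#1 p = 10, r = 1; 10 > 1 (want ≤)  ✘
#2 p = 10 lies in [8, 11]  ✔
#3 values 1 < 4 < 10  ✔
#4 p × r = 10 × 1 = 10, not 13  ✘
#5 r − p = 1 − 10 = -9, not -6  ✘
#6 r + p = 1 + 10 = 11; 11 ≤ 11  ✔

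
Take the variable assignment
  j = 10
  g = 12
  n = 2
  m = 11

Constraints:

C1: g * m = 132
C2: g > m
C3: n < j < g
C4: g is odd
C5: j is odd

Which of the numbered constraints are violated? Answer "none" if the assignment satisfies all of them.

No — constraints 4 and 5 are not satisfied.

C1: g * m = 12 * 11 = 132  ✓
C2: g = 12, m = 11; 12 > 11  ✓
C3: values 2 < 10 < 12  ✓
C4: g = 12 is even  ✗
C5: j = 10 is even  ✗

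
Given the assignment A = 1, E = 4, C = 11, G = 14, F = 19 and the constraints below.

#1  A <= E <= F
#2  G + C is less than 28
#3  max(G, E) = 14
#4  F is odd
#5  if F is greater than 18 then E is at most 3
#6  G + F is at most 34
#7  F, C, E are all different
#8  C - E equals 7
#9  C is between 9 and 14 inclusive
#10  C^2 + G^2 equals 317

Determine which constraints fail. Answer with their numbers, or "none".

#1 values 1 <= 4 <= 19  holds
#2 G + C = 14 + 11 = 25; 25 < 28  holds
#3 max(14, 4) = 14  holds
#4 F = 19 is odd  holds
#5 F = 19 > 18, so we need E ≤ 3; but E = 4 > 3  fails
#6 G + F = 14 + 19 = 33; 33 ≤ 34  holds
#7 values 19, 11, 4 are pairwise distinct  holds
#8 C - E = 11 - 4 = 7  holds
#9 C = 11 lies in [9, 14]  holds
#10 C^2 + G^2 = 11^2 + 14^2 = 121 + 196 = 317  holds

Violated: 5.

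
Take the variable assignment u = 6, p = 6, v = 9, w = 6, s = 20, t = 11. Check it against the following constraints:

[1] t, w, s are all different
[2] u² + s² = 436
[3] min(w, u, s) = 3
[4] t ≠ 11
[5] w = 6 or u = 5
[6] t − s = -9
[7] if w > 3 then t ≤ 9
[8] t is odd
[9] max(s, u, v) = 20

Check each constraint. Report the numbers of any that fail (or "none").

[1] values 11, 6, 20 are pairwise distinct  yes
[2] u² + s² = 6² + 20² = 36 + 400 = 436  yes
[3] min(6, 6, 20) = 6, not 3  no
[4] t = 11, but 11 is required to differ  no
[5] w = 6 = 6 (first disjunct)  yes
[6] t − s = 11 − 20 = -9  yes
[7] w = 6 > 3, so we need t ≤ 9; but t = 11 > 9  no
[8] t = 11 is odd  yes
[9] max(20, 6, 9) = 20  yes

Constraints 3, 4, and 7 are violated.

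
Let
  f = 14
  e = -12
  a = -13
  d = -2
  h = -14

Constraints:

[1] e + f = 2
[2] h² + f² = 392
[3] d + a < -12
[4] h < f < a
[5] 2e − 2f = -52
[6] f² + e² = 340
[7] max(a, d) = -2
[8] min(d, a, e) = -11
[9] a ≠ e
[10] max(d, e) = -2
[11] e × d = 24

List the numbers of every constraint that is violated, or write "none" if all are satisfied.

Violated: 4, 8.

[1] e + f = -12 + 14 = 2  holds
[2] h² + f² = (-14)² + 14² = 196 + 196 = 392  holds
[3] d + a = -2 + (-13) = -15; -15 < -12  holds
[4] values -14, 14, -13; f = 14 is not < a = -13  fails
[5] 2e − 2f = 2(-12) − 2(14) = -52  holds
[6] f² + e² = 14² + (-12)² = 196 + 144 = 340  holds
[7] max(-13, -2) = -2  holds
[8] min(-2, -13, -12) = -13, not -11  fails
[9] a = -13, e = -12; distinct  holds
[10] max(-2, -12) = -2  holds
[11] e × d = -12 × (-2) = 24  holds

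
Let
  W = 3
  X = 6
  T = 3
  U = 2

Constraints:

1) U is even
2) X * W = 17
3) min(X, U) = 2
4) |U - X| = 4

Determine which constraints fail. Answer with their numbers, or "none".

1) U = 2 is even  ✔
2) X * W = 6 * 3 = 18, not 17  ✘
3) min(6, 2) = 2  ✔
4) |2 - 6| = 4  ✔

Violated: 2.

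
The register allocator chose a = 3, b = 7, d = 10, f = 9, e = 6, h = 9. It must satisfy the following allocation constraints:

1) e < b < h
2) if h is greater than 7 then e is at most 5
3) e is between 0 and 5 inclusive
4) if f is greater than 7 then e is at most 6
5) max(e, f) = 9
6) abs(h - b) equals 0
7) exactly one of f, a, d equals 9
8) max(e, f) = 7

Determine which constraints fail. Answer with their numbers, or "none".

The assignment fails constraints 2, 3, 6, and 8.

1) values 6 < 7 < 9 — OK.
2) h = 9 > 7, so we need e ≤ 5; but e = 6 > 5 — violated.
3) e = 6 is outside [0, 5] — violated.
4) f = 9 > 7, so we need e ≤ 6; e = 6 ≤ 6 — OK.
5) max(6, 9) = 9 — OK.
6) abs(9 - 7) = 2, not 0 — violated.
7) f=9, a=3, d=10; 1 of them equals 9 — OK.
8) max(6, 9) = 9, not 7 — violated.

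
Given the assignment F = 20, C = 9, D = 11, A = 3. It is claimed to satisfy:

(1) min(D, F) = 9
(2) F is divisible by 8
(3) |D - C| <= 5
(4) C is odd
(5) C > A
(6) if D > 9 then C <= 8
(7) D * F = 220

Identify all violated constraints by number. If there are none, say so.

No — constraints 1, 2, 6 are not satisfied.

(1) min(11, 20) = 11, not 9 — fails.
(2) 20 = 8*2 + 4, so 8 does not divide 20 — fails.
(3) |11 - 9| = 2; 2 ≤ 5 — holds.
(4) C = 9 is odd — holds.
(5) C = 9, A = 3; 9 > 3 — holds.
(6) D = 11 > 9, so we need C ≤ 8; but C = 9 > 8 — fails.
(7) D * F = 11 * 20 = 220 — holds.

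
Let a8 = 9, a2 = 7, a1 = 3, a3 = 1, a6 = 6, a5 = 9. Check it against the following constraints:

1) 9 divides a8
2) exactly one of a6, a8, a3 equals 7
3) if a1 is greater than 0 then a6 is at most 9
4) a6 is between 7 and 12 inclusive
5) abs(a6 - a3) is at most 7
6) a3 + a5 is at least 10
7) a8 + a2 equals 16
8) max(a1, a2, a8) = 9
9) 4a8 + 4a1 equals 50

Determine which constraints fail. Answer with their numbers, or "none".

1) 9 / 9 = 1, so 9 divides 9 — satisfied.
2) a6=6, a8=9, a3=1; 0 of them equal 7, not exactly one — violated.
3) a1 = 3 > 0, so we need a6 ≤ 9; a6 = 6 ≤ 9 — satisfied.
4) a6 = 6 is outside [7, 12] — violated.
5) abs(6 - 1) = 5; 5 ≤ 7 — satisfied.
6) a3 + a5 = 1 + 9 = 10; 10 ≥ 10 — satisfied.
7) a8 + a2 = 9 + 7 = 16 — satisfied.
8) max(3, 7, 9) = 9 — satisfied.
9) 4a8 + 4a1 = 4(9) + 4(3) = 48, not 50 — violated.

Violated: 2, 4, and 9.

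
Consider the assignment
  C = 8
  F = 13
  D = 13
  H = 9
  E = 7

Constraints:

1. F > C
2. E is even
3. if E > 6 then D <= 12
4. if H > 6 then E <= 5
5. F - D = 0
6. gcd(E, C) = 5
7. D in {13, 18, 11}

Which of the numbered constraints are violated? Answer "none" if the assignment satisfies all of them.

1. F = 13, C = 8; 13 > 8 — OK.
2. E = 7 is odd — violated.
3. E = 7 > 6, so we need D ≤ 12; but D = 13 > 12 — violated.
4. H = 9 > 6, so we need E ≤ 5; but E = 7 > 5 — violated.
5. F - D = 13 - 13 = 0 — OK.
6. gcd(7, 8) = 1, not 5 — violated.
7. D = 13 is in {13, 18, 11} — OK.

No — constraints 2, 3, 4, and 6 are not satisfied.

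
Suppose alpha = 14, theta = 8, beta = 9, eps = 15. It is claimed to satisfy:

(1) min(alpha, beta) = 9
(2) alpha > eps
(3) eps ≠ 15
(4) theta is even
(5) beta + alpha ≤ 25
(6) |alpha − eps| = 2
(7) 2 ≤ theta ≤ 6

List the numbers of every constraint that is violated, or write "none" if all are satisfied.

(1) min(14, 9) = 9 — OK.
(2) alpha = 14, eps = 15; 14 ≤ 15 (want >) — violated.
(3) eps = 15, but 15 is required to differ — violated.
(4) theta = 8 is even — OK.
(5) beta + alpha = 9 + 14 = 23; 23 ≤ 25 — OK.
(6) |14 − 15| = 1, not 2 — violated.
(7) theta = 8 is outside [2, 6] — violated.

Constraints 2, 3, 6, 7 do not hold.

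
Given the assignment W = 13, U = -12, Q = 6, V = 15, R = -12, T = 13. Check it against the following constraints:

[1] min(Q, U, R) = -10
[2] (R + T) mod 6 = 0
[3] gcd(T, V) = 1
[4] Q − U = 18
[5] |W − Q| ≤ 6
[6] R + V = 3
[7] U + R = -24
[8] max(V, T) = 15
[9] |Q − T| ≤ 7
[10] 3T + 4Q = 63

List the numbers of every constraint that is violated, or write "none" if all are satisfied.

[1] min(6, -12, -12) = -12, not -10  ✘
[2] R + T = 1; 1 mod 6 = 1, not 0  ✘
[3] gcd(13, 15) = 1  ✔
[4] Q − U = 6 − (-12) = 18  ✔
[5] |13 − 6| = 7; 7 > 6, exceeds bound 6  ✘
[6] R + V = -12 + 15 = 3  ✔
[7] U + R = -12 + (-12) = -24  ✔
[8] max(15, 13) = 15  ✔
[9] |6 − 13| = 7; 7 ≤ 7  ✔
[10] 3T + 4Q = 3(13) + 4(6) = 63  ✔

The assignment fails constraints 1, 2, 5.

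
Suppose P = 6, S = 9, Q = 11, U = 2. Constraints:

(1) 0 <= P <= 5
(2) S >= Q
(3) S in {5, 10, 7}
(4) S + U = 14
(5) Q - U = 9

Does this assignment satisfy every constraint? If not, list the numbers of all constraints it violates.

(1) P = 6 is outside [0, 5] — fails.
(2) S = 9, Q = 11; 9 < 11 (want ≥) — fails.
(3) S = 9 is not in {5, 10, 7} — fails.
(4) S + U = 9 + 2 = 11, not 14 — fails.
(5) Q - U = 11 - 2 = 9 — holds.

The assignment fails constraints 1, 2, 3, and 4.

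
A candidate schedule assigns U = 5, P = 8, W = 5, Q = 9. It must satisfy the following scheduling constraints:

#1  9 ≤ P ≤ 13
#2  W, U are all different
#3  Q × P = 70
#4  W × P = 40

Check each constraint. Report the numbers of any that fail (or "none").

#1 P = 8 is outside [9, 13]  no
#2 W = U = 5, not all different  no
#3 Q × P = 9 × 8 = 72, not 70  no
#4 W × P = 5 × 8 = 40  yes

Constraints 1, 2, and 3 do not hold.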